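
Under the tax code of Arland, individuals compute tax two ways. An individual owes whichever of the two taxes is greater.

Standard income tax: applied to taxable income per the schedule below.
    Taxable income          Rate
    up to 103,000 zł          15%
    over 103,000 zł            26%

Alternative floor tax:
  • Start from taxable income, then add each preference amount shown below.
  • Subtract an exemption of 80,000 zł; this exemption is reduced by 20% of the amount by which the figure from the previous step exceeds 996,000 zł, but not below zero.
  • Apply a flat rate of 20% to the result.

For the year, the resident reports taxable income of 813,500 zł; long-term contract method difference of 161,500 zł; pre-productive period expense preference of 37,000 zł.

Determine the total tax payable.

200,180 zł

Alternative floor tax:
  Adjusted income: 813,500 zł + 161,500 zł + 37,000 zł = 1,012,000 zł
  Exemption: 80,000 zł − 20% × (1,012,000 zł − 996,000 zł) = 80,000 zł − 3,200 zł = 76,800 zł
  Base: 1,012,000 zł − 76,800 zł = 935,200 zł
  935,200 zł × 20% = 187,040 zł

Standard income tax:
  103,000 zł × 15% = 15,450 zł
  710,500 zł × 26% = 184,730 zł
  → 200,180 zł

200,180 zł > 187,040 zł, so the standard income tax governs.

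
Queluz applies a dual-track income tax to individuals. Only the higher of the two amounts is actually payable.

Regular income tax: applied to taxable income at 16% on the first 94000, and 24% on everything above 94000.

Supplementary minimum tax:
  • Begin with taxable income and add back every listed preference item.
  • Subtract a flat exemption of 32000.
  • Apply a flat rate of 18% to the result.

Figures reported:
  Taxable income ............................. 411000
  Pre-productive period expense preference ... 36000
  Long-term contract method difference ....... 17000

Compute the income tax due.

Regular income tax:
  94000 × 16% = 15040
  317000 × 24% = 76080
  → 91120

Supplementary minimum tax:
  Adjusted income: 411000 + 36000 + 17000 = 464000
  Less exemption 32000 → base 432000
  432000 × 18% = 77760

91120 > 77760, so the regular income tax governs.

91120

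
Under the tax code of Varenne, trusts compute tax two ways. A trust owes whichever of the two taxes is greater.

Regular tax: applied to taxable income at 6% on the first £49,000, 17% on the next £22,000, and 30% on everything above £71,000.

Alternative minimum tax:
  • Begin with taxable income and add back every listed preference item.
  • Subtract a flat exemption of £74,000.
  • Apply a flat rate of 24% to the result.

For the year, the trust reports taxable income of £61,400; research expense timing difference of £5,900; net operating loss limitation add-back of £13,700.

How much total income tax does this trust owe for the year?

£5,048

Regular tax:
  £49,000 × 6% = £2,940
  £12,400 × 17% = £2,108
  → £5,048

Alternative minimum tax:
  Adjusted income: £61,400 + £5,900 + £13,700 = £81,000
  Less exemption £74,000 → base £7,000
  £7,000 × 24% = £1,680

£5,048 > £1,680, so the regular tax governs.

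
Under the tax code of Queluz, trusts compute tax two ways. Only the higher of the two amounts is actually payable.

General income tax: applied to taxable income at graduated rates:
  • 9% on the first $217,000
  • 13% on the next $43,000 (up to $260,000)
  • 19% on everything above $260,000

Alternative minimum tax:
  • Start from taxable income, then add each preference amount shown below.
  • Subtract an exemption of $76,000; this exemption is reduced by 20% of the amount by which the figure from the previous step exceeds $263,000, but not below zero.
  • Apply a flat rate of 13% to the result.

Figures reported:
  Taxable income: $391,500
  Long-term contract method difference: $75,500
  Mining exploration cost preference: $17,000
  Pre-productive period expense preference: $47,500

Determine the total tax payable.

Alternative minimum tax:
  Adjusted income: $391,500 + $75,500 + $17,000 + $47,500 = $531,500
  Exemption: $76,000 − 20% × ($531,500 − $263,000) = $76,000 − $53,700 = $22,300
  Base: $531,500 − $22,300 = $509,200
  $509,200 × 13% = $66,196

General income tax:
  $217,000 × 9% = $19,530
  $43,000 × 13% = $5,590
  $131,500 × 19% = $24,985
  → $50,105

$66,196 > $50,105, so the alternative minimum tax is the binding amount.

$66,196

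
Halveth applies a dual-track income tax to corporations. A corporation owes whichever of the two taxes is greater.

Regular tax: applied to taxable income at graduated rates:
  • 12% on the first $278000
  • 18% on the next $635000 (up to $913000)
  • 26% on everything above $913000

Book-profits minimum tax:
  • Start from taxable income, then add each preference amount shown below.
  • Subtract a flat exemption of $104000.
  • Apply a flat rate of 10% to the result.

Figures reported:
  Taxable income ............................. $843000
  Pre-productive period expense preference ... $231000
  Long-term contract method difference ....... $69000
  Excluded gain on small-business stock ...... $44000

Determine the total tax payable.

$135060

Regular tax:
  $278000 × 12% = $33360
  $565000 × 18% = $101700
  → $135060

Book-profits minimum tax:
  Adjusted income: $843000 + $231000 + $69000 + $44000 = $1187000
  Less exemption $104000 → base $1083000
  $1083000 × 10% = $108300

$135060 > $108300, so the regular tax governs.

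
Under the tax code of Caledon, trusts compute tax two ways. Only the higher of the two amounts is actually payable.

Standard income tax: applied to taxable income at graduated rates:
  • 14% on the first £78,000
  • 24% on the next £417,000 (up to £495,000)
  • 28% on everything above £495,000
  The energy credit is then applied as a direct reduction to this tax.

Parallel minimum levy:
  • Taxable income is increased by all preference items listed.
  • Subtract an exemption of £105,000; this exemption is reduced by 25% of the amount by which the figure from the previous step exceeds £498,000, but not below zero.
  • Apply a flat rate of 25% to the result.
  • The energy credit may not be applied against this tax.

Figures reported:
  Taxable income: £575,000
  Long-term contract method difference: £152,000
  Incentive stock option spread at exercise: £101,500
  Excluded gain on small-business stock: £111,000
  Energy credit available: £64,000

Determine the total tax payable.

Parallel minimum levy:
  Adjusted income: £575,000 + £152,000 + £101,500 + £111,000 = £939,500
  Exemption: 25% × (£939,500 − £498,000) = £110,375 ≥ £105,000, so the exemption is fully phased out
  Base: £939,500 − £0 = £939,500
  £939,500 × 25% = £234,875

Standard income tax:
  £78,000 × 14% = £10,920
  £417,000 × 24% = £100,080
  £80,000 × 28% = £22,400
  → £133,400
  Less energy credit £64,000 → £69,400

£234,875 > £69,400, so the parallel minimum levy is the binding amount.

£234,875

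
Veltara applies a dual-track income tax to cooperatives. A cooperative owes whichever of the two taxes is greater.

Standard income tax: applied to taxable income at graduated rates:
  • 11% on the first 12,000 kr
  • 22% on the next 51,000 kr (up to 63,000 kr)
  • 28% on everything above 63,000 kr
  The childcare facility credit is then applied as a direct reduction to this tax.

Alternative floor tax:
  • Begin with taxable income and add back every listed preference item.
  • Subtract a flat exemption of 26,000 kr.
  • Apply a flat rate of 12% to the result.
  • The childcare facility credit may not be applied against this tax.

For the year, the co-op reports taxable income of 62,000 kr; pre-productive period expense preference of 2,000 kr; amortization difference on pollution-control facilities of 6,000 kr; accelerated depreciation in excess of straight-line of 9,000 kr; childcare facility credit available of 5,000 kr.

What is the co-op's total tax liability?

7,320 kr

Standard income tax:
  12,000 kr × 11% = 1,320 kr
  50,000 kr × 22% = 11,000 kr
  → 12,320 kr
  Less childcare facility credit 5,000 kr → 7,320 kr

Alternative floor tax:
  Adjusted income: 62,000 kr + 2,000 kr + 6,000 kr + 9,000 kr = 79,000 kr
  Less exemption 26,000 kr → base 53,000 kr
  53,000 kr × 12% = 6,360 kr

7,320 kr > 6,360 kr, so the standard income tax governs.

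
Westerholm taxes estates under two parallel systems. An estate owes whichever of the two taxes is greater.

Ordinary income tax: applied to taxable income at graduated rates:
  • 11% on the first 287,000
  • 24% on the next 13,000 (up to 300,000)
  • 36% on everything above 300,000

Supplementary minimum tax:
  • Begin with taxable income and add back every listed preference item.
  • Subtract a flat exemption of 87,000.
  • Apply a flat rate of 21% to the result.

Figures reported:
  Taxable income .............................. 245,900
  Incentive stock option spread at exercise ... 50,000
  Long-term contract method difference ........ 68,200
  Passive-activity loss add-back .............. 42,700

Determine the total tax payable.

67,158

Supplementary minimum tax:
  Adjusted income: 245,900 + 50,000 + 68,200 + 42,700 = 406,800
  Less exemption 87,000 → base 319,800
  319,800 × 21% = 67,158

Ordinary income tax:
  245,900 × 11% = 27,049

67,158 > 27,049, so the supplementary minimum tax is the binding amount.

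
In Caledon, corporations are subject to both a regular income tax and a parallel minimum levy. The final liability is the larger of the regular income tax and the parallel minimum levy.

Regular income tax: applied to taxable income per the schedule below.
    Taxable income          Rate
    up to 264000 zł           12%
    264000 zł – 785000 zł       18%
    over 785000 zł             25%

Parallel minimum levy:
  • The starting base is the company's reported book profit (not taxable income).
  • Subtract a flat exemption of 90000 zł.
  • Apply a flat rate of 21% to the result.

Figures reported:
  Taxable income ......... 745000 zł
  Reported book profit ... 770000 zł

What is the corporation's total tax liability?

142800 zł

Parallel minimum levy:
  Base (reported book profit): 770000 zł
  Less exemption 90000 zł → base 680000 zł
  680000 zł × 21% = 142800 zł

Regular income tax:
  264000 zł × 12% = 31680 zł
  481000 zł × 18% = 86580 zł
  → 118260 zł

142800 zł > 118260 zł, so the parallel minimum levy is the binding amount.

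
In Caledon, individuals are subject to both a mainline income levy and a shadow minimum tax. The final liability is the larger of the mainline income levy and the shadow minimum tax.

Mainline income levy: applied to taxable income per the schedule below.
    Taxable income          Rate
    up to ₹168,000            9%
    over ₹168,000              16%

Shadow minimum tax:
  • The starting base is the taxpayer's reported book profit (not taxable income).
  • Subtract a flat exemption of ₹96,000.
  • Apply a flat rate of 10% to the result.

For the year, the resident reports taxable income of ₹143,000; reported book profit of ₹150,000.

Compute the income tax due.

₹12,870

Mainline income levy:
  ₹143,000 × 9% = ₹12,870

Shadow minimum tax:
  Base (reported book profit): ₹150,000
  Less exemption ₹96,000 → base ₹54,000
  ₹54,000 × 10% = ₹5,400

₹12,870 > ₹5,400, so the mainline income levy governs.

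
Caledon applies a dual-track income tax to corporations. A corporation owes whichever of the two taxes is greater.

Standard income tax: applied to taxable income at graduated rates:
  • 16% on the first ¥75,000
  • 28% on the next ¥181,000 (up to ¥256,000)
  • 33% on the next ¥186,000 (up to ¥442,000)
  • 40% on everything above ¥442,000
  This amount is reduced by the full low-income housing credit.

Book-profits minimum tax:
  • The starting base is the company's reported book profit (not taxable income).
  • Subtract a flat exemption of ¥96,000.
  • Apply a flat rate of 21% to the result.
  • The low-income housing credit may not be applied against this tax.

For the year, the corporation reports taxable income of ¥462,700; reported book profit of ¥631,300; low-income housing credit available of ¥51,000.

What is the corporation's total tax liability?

Book-profits minimum tax:
  Base (reported book profit): ¥631,300
  Less exemption ¥96,000 → base ¥535,300
  ¥535,300 × 21% = ¥112,413

Standard income tax:
  ¥75,000 × 16% = ¥12,000
  ¥181,000 × 28% = ¥50,680
  ¥186,000 × 33% = ¥61,380
  ¥20,700 × 40% = ¥8,280
  → ¥132,340
  Less low-income housing credit ¥51,000 → ¥81,340

¥112,413 > ¥81,340, so the book-profits minimum tax is the binding amount.

¥112,413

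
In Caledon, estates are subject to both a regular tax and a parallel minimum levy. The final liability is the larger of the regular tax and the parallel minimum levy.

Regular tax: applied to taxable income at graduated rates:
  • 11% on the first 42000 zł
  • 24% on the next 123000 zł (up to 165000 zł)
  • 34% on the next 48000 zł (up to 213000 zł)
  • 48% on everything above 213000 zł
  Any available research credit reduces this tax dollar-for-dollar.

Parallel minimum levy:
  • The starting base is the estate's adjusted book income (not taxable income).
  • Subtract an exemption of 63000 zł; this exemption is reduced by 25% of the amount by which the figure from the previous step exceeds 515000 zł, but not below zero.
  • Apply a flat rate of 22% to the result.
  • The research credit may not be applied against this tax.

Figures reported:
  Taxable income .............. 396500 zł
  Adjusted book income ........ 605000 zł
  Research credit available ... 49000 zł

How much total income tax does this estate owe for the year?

Parallel minimum levy:
  Base (adjusted book income): 605000 zł
  Exemption: 63000 zł − 25% × (605000 zł − 515000 zł) = 63000 zł − 22500 zł = 40500 zł
  Base: 605000 zł − 40500 zł = 564500 zł
  564500 zł × 22% = 124190 zł

Regular tax:
  42000 zł × 11% = 4620 zł
  123000 zł × 24% = 29520 zł
  48000 zł × 34% = 16320 zł
  183500 zł × 48% = 88080 zł
  → 138540 zł
  Less research credit 49000 zł → 89540 zł

124190 zł > 89540 zł, so the parallel minimum levy is the binding amount.

124190 zł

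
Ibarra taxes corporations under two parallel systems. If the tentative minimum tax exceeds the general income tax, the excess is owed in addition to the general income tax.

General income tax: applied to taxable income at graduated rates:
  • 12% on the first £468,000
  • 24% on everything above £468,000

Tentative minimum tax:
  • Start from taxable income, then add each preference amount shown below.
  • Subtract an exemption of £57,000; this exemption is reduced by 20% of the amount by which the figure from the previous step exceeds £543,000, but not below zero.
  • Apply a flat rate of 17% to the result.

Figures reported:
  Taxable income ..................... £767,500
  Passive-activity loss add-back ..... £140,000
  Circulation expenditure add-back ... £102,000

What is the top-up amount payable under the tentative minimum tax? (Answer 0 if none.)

£43,575

General income tax:
  £468,000 × 12% = £56,160
  £299,500 × 24% = £71,880
  → £128,040

Tentative minimum tax:
  Adjusted income: £767,500 + £140,000 + £102,000 = £1,009,500
  Exemption: 20% × (£1,009,500 − £543,000) = £93,300 ≥ £57,000, so the exemption is fully phased out
  Base: £1,009,500 − £0 = £1,009,500
  £1,009,500 × 17% = £171,615

Excess of tentative minimum tax over general income tax: £171,615 − £128,040 = £43,575.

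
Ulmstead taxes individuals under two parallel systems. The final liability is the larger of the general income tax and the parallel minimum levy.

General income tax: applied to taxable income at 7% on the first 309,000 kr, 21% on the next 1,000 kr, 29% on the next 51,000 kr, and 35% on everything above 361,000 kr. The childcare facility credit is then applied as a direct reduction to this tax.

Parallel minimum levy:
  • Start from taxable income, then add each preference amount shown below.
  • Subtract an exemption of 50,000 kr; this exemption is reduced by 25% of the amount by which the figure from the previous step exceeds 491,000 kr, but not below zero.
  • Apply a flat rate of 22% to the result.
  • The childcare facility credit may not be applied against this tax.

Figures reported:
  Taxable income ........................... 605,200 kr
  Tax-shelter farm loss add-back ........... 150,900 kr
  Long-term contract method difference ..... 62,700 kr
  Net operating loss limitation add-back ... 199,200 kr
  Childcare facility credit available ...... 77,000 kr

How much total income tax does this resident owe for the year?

Parallel minimum levy:
  Adjusted income: 605,200 kr + 150,900 kr + 62,700 kr + 199,200 kr = 1,018,000 kr
  Exemption: 25% × (1,018,000 kr − 491,000 kr) = 131,750 kr ≥ 50,000 kr, so the exemption is fully phased out
  Base: 1,018,000 kr − 0 kr = 1,018,000 kr
  1,018,000 kr × 22% = 223,960 kr

General income tax:
  309,000 kr × 7% = 21,630 kr
  1,000 kr × 21% = 210 kr
  51,000 kr × 29% = 14,790 kr
  244,200 kr × 35% = 85,470 kr
  → 122,100 kr
  Less childcare facility credit 77,000 kr → 45,100 kr

223,960 kr > 45,100 kr, so the parallel minimum levy is the binding amount.

223,960 kr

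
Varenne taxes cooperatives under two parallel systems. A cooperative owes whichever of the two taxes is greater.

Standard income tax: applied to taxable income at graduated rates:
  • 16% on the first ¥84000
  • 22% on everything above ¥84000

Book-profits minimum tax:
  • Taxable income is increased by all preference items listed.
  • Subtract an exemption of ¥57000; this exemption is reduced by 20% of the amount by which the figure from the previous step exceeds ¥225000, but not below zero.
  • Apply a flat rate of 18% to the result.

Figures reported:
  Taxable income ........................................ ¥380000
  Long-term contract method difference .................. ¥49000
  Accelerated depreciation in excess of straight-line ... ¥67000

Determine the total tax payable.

¥88776

Book-profits minimum tax:
  Adjusted income: ¥380000 + ¥49000 + ¥67000 = ¥496000
  Exemption: ¥57000 − 20% × (¥496000 − ¥225000) = ¥57000 − ¥54200 = ¥2800
  Base: ¥496000 − ¥2800 = ¥493200
  ¥493200 × 18% = ¥88776

Standard income tax:
  ¥84000 × 16% = ¥13440
  ¥296000 × 22% = ¥65120
  → ¥78560

¥88776 > ¥78560, so the book-profits minimum tax is the binding amount.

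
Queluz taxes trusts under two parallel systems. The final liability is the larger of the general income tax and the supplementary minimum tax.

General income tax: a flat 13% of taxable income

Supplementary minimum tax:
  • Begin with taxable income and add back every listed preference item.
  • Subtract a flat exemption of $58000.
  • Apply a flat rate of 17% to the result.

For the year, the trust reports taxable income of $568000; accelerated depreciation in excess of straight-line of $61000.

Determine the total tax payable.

General income tax:
  $568000 × 13% = $73840

Supplementary minimum tax:
  Adjusted income: $568000 + $61000 = $629000
  Less exemption $58000 → base $571000
  $571000 × 17% = $97070

$97070 > $73840, so the supplementary minimum tax is the binding amount.

$97070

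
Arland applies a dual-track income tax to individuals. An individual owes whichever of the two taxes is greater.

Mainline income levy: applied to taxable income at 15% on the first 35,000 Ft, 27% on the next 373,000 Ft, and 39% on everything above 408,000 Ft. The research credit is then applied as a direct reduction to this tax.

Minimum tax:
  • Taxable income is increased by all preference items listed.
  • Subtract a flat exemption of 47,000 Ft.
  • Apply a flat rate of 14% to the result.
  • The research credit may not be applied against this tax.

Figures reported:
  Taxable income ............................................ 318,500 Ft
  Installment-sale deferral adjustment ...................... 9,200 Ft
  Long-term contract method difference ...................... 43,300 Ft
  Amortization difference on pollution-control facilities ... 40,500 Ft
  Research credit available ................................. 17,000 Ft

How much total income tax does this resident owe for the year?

64,795 Ft

Mainline income levy:
  35,000 Ft × 15% = 5,250 Ft
  283,500 Ft × 27% = 76,545 Ft
  → 81,795 Ft
  Less research credit 17,000 Ft → 64,795 Ft

Minimum tax:
  Adjusted income: 318,500 Ft + 9,200 Ft + 43,300 Ft + 40,500 Ft = 411,500 Ft
  Less exemption 47,000 Ft → base 364,500 Ft
  364,500 Ft × 14% = 51,030 Ft

64,795 Ft > 51,030 Ft, so the mainline income levy governs.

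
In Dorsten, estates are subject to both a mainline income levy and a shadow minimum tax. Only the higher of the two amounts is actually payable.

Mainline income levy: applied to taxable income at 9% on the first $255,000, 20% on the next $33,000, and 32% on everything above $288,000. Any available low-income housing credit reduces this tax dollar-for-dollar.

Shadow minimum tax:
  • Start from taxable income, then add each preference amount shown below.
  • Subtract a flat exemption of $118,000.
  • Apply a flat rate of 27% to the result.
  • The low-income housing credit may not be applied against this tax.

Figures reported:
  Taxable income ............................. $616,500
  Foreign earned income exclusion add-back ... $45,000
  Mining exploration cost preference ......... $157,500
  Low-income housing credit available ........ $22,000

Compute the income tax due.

Mainline income levy:
  $255,000 × 9% = $22,950
  $33,000 × 20% = $6,600
  $328,500 × 32% = $105,120
  → $134,670
  Less low-income housing credit $22,000 → $112,670

Shadow minimum tax:
  Adjusted income: $616,500 + $45,000 + $157,500 = $819,000
  Less exemption $118,000 → base $701,000
  $701,000 × 27% = $189,270

$189,270 > $112,670, so the shadow minimum tax is the binding amount.

$189,270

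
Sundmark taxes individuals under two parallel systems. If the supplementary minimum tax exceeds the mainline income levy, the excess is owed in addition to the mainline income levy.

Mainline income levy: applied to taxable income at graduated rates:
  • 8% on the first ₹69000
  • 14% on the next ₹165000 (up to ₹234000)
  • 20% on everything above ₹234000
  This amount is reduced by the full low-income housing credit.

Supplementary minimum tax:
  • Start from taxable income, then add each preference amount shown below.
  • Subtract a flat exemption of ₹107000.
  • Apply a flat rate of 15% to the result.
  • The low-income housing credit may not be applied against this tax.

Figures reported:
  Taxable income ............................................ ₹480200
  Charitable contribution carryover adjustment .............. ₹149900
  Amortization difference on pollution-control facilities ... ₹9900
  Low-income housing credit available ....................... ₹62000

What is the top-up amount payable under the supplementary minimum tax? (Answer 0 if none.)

₹64090

Mainline income levy:
  ₹69000 × 8% = ₹5520
  ₹165000 × 14% = ₹23100
  ₹246200 × 20% = ₹49240
  → ₹77860
  Less low-income housing credit ₹62000 → ₹15860

Supplementary minimum tax:
  Adjusted income: ₹480200 + ₹149900 + ₹9900 = ₹640000
  Less exemption ₹107000 → base ₹533000
  ₹533000 × 15% = ₹79950

Excess of supplementary minimum tax over mainline income levy: ₹79950 − ₹15860 = ₹64090.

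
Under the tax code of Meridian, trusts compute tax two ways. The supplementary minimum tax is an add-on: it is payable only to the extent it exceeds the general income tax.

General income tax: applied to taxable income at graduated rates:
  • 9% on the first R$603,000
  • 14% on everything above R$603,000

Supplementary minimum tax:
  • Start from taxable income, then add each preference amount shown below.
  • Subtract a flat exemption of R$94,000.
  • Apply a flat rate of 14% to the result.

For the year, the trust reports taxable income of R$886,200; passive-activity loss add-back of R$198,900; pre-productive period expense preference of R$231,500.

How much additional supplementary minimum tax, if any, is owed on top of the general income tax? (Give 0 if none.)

R$77,246

General income tax:
  R$603,000 × 9% = R$54,270
  R$283,200 × 14% = R$39,648
  → R$93,918

Supplementary minimum tax:
  Adjusted income: R$886,200 + R$198,900 + R$231,500 = R$1,316,600
  Less exemption R$94,000 → base R$1,222,600
  R$1,222,600 × 14% = R$171,164

Excess of supplementary minimum tax over general income tax: R$171,164 − R$93,918 = R$77,246.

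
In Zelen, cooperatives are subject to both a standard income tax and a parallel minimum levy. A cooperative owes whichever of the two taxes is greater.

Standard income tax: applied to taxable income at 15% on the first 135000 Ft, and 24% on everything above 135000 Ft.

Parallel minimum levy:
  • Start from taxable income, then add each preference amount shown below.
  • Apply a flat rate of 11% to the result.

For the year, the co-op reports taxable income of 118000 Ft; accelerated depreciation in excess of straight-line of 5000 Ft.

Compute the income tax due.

17700 Ft

Standard income tax:
  118000 Ft × 15% = 17700 Ft

Parallel minimum levy:
  Adjusted income: 118000 Ft + 5000 Ft = 123000 Ft
  123000 Ft × 11% = 13530 Ft

17700 Ft > 13530 Ft, so the standard income tax governs.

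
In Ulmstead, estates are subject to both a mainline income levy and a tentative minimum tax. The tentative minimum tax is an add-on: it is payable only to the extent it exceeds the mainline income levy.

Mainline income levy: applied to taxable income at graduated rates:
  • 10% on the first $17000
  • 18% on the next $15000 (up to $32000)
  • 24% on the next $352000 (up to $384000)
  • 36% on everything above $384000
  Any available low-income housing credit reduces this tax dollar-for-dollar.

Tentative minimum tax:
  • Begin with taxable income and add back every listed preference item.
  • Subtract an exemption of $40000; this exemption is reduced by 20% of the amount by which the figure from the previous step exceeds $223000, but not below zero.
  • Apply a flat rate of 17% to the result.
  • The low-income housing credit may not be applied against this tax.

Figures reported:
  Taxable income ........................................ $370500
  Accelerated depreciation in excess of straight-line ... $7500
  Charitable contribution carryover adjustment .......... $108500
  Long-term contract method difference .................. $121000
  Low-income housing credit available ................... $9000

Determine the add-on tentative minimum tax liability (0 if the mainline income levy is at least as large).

$26635

Mainline income levy:
  $17000 × 10% = $1700
  $15000 × 18% = $2700
  $338500 × 24% = $81240
  → $85640
  Less low-income housing credit $9000 → $76640

Tentative minimum tax:
  Adjusted income: $370500 + $7500 + $108500 + $121000 = $607500
  Exemption: 20% × ($607500 − $223000) = $76900 ≥ $40000, so the exemption is fully phased out
  Base: $607500 − $0 = $607500
  $607500 × 17% = $103275

Excess of tentative minimum tax over mainline income levy: $103275 − $76640 = $26635.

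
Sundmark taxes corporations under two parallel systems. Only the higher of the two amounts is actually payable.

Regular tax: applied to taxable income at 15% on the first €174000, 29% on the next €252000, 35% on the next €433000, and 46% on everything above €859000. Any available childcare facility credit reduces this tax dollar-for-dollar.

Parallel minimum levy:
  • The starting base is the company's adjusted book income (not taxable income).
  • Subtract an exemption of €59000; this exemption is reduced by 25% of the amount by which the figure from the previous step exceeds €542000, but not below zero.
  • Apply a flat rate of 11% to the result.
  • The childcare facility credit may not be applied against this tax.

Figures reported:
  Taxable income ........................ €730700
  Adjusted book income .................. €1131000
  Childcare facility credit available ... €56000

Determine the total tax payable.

Regular tax:
  €174000 × 15% = €26100
  €252000 × 29% = €73080
  €304700 × 35% = €106645
  → €205825
  Less childcare facility credit €56000 → €149825

Parallel minimum levy:
  Base (adjusted book income): €1131000
  Exemption: 25% × (€1131000 − €542000) = €147250 ≥ €59000, so the exemption is fully phased out
  Base: €1131000 − €0 = €1131000
  €1131000 × 11% = €124410

€149825 > €124410, so the regular tax governs.

€149825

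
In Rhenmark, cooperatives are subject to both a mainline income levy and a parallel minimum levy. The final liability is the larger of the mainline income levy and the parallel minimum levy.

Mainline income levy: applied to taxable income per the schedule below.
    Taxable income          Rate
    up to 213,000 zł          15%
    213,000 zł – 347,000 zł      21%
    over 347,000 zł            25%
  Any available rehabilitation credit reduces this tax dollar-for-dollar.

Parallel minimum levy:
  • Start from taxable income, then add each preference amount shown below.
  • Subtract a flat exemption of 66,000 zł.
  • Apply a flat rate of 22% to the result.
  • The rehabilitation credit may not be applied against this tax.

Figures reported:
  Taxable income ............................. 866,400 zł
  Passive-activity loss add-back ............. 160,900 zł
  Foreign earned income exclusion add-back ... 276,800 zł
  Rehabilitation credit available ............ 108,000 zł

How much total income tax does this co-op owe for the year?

Mainline income levy:
  213,000 zł × 15% = 31,950 zł
  134,000 zł × 21% = 28,140 zł
  519,400 zł × 25% = 129,850 zł
  → 189,940 zł
  Less rehabilitation credit 108,000 zł → 81,940 zł

Parallel minimum levy:
  Adjusted income: 866,400 zł + 160,900 zł + 276,800 zł = 1,304,100 zł
  Less exemption 66,000 zł → base 1,238,100 zł
  1,238,100 zł × 22% = 272,382 zł

272,382 zł > 81,940 zł, so the parallel minimum levy is the binding amount.

272,382 zł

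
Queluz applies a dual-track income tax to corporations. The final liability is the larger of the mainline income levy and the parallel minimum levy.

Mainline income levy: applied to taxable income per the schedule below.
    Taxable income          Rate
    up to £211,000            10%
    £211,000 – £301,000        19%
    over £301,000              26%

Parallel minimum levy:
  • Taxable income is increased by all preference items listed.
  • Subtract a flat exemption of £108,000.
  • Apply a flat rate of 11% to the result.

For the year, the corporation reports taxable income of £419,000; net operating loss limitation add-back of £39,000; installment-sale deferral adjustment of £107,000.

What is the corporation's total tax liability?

£68,880

Mainline income levy:
  £211,000 × 10% = £21,100
  £90,000 × 19% = £17,100
  £118,000 × 26% = £30,680
  → £68,880

Parallel minimum levy:
  Adjusted income: £419,000 + £39,000 + £107,000 = £565,000
  Less exemption £108,000 → base £457,000
  £457,000 × 11% = £50,270

£68,880 > £50,270, so the mainline income levy governs.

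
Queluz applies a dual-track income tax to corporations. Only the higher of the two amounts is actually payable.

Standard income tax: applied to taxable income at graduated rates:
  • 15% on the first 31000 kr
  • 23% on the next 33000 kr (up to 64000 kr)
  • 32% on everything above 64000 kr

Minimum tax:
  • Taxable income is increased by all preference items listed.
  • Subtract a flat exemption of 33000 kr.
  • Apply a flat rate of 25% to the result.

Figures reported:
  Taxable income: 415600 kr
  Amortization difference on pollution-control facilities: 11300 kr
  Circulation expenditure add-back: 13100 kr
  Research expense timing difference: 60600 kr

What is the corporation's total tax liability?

124752 kr

Minimum tax:
  Adjusted income: 415600 kr + 11300 kr + 13100 kr + 60600 kr = 500600 kr
  Less exemption 33000 kr → base 467600 kr
  467600 kr × 25% = 116900 kr

Standard income tax:
  31000 kr × 15% = 4650 kr
  33000 kr × 23% = 7590 kr
  351600 kr × 32% = 112512 kr
  → 124752 kr

124752 kr > 116900 kr, so the standard income tax governs.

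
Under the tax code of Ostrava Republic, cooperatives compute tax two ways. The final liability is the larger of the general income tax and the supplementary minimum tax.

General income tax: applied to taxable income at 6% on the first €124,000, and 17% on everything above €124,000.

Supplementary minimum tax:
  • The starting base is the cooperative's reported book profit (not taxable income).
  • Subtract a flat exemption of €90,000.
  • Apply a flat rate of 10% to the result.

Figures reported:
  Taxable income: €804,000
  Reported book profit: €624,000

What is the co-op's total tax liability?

€123,040

General income tax:
  €124,000 × 6% = €7,440
  €680,000 × 17% = €115,600
  → €123,040

Supplementary minimum tax:
  Base (reported book profit): €624,000
  Less exemption €90,000 → base €534,000
  €534,000 × 10% = €53,400

€123,040 > €53,400, so the general income tax governs.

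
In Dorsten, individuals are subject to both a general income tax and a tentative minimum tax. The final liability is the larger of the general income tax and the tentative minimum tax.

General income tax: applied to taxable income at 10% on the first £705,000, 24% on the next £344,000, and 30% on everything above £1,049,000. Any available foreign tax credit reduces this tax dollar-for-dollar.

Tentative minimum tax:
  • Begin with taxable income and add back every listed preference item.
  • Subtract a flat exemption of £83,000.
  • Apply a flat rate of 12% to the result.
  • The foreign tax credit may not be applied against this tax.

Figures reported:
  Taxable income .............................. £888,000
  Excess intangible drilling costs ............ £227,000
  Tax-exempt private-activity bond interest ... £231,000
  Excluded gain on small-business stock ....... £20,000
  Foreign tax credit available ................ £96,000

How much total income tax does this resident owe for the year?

General income tax:
  £705,000 × 10% = £70,500
  £183,000 × 24% = £43,920
  → £114,420
  Less foreign tax credit £96,000 → £18,420

Tentative minimum tax:
  Adjusted income: £888,000 + £227,000 + £231,000 + £20,000 = £1,366,000
  Less exemption £83,000 → base £1,283,000
  £1,283,000 × 12% = £153,960

£153,960 > £18,420, so the tentative minimum tax is the binding amount.

£153,960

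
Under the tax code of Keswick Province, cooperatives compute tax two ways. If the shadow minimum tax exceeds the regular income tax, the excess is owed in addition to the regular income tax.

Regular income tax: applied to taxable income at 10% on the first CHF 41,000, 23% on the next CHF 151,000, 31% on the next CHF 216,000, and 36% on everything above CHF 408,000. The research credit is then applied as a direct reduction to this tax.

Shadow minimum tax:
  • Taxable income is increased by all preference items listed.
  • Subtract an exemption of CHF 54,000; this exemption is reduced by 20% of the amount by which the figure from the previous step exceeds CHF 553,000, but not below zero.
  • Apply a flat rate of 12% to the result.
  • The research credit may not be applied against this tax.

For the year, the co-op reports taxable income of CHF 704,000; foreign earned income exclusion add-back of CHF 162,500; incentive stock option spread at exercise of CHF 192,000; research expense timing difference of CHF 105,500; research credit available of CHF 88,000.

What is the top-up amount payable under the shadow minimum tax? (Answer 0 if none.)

Regular income tax:
  CHF 41,000 × 10% = CHF 4,100
  CHF 151,000 × 23% = CHF 34,730
  CHF 216,000 × 31% = CHF 66,960
  CHF 296,000 × 36% = CHF 106,560
  → CHF 212,350
  Less research credit CHF 88,000 → CHF 124,350

Shadow minimum tax:
  Adjusted income: CHF 704,000 + CHF 162,500 + CHF 192,000 + CHF 105,500 = CHF 1,164,000
  Exemption: 20% × (CHF 1,164,000 − CHF 553,000) = CHF 122,200 ≥ CHF 54,000, so the exemption is fully phased out
  Base: CHF 1,164,000 − CHF 0 = CHF 1,164,000
  CHF 1,164,000 × 12% = CHF 139,680

Excess of shadow minimum tax over regular income tax: CHF 139,680 − CHF 124,350 = CHF 15,330.

CHF 15,330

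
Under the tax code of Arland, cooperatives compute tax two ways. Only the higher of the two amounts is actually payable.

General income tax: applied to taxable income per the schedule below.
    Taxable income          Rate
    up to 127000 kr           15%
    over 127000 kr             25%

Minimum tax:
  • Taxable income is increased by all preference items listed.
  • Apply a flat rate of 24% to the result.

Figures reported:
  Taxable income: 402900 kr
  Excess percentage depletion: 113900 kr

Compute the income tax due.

124032 kr

Minimum tax:
  Adjusted income: 402900 kr + 113900 kr = 516800 kr
  516800 kr × 24% = 124032 kr

General income tax:
  127000 kr × 15% = 19050 kr
  275900 kr × 25% = 68975 kr
  → 88025 kr

124032 kr > 88025 kr, so the minimum tax is the binding amount.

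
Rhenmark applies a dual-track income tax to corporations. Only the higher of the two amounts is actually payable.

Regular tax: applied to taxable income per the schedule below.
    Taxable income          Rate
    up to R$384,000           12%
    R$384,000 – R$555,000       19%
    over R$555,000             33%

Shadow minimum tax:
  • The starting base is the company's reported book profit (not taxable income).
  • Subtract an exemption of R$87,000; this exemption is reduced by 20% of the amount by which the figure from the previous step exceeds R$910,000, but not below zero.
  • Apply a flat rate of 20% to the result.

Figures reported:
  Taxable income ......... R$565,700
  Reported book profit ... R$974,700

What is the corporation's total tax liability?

Regular tax:
  R$384,000 × 12% = R$46,080
  R$171,000 × 19% = R$32,490
  R$10,700 × 33% = R$3,531
  → R$82,101

Shadow minimum tax:
  Base (reported book profit): R$974,700
  Exemption: R$87,000 − 20% × (R$974,700 − R$910,000) = R$87,000 − R$12,940 = R$74,060
  Base: R$974,700 − R$74,060 = R$900,640
  R$900,640 × 20% = R$180,128

R$180,128 > R$82,101, so the shadow minimum tax is the binding amount.

R$180,128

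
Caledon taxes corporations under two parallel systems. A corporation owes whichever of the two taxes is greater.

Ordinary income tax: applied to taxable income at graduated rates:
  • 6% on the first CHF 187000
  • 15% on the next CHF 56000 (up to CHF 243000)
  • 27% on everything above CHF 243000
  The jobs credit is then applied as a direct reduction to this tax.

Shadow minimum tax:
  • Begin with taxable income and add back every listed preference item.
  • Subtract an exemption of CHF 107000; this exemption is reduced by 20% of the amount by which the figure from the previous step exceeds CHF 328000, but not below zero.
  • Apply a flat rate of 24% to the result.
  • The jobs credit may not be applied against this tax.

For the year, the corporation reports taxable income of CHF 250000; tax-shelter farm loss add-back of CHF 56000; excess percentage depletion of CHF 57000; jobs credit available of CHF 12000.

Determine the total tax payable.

Shadow minimum tax:
  Adjusted income: CHF 250000 + CHF 56000 + CHF 57000 = CHF 363000
  Exemption: CHF 107000 − 20% × (CHF 363000 − CHF 328000) = CHF 107000 − CHF 7000 = CHF 100000
  Base: CHF 363000 − CHF 100000 = CHF 263000
  CHF 263000 × 24% = CHF 63120

Ordinary income tax:
  CHF 187000 × 6% = CHF 11220
  CHF 56000 × 15% = CHF 8400
  CHF 7000 × 27% = CHF 1890
  → CHF 21510
  Less jobs credit CHF 12000 → CHF 9510

CHF 63120 > CHF 9510, so the shadow minimum tax is the binding amount.

CHF 63120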